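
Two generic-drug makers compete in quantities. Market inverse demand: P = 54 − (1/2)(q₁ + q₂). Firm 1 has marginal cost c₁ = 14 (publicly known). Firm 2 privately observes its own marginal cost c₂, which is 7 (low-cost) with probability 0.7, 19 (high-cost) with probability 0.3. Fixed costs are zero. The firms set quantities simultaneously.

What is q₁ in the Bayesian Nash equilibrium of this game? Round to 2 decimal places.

24.40

Type-c best response for Firm 2: q₂(c) = (54 − c) − q₁/2.
Firm 1 maximizes expected profit; its first-order condition is 54 − q₁ − (1/2)E[q₂] − 14 = 0.
Substituting E[q₂] and solving: E[c₂] = 10.6, so q₁ = (54 − 2·14 + 10.6)/(3/2) = 24.4.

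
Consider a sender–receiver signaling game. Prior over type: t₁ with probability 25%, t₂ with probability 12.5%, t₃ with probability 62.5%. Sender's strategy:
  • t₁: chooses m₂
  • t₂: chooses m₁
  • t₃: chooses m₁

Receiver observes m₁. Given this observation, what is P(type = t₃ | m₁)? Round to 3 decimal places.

Apply Bayes' rule using the sender's strategy as the likelihood.
P(m₁) = 0.25·0 + 0.125·1 + 0.625·1 = 0.75
P(t₃ | m₁) = (0.625·1) / 0.75 = 0.625 / 0.75 = 0.833333

0.833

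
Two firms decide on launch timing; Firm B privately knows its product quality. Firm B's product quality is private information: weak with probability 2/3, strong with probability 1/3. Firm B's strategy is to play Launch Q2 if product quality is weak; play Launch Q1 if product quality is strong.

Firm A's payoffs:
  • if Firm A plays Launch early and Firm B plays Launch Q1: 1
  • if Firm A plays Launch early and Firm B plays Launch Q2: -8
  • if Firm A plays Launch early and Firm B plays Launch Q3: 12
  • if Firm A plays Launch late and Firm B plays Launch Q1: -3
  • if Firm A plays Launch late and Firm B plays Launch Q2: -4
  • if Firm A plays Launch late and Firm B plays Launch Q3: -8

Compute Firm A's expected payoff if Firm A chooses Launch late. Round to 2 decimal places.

Take the expectation over Firm B's product quality, weighting each type's action by its prior probability.
E[Launch late] = 2/3·(-4) + 1/3·(-3) = (-8/3) + (-1) = -11/3

-3.67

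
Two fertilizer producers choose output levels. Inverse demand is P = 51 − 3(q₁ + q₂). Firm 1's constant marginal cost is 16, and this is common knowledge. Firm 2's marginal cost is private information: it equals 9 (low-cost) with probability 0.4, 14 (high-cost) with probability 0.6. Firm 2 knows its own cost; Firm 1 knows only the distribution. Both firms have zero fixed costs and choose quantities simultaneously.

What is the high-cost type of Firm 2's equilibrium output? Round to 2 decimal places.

Type-c best response for Firm 2: q₂(c) = (51 − c)/6 − q₁/2.
Firm 1 maximizes expected profit; its first-order condition is 51 − 6q₁ − 3E[q₂] − 16 = 0.
Substituting E[q₂] and solving: E[c₂] = 12, so q₁ = (51 − 2·16 + 12)/9 = 3.44444.
q₂(high-cost) = (51 − 14 − 3·3.44444)/6 = 4.44444.

4.44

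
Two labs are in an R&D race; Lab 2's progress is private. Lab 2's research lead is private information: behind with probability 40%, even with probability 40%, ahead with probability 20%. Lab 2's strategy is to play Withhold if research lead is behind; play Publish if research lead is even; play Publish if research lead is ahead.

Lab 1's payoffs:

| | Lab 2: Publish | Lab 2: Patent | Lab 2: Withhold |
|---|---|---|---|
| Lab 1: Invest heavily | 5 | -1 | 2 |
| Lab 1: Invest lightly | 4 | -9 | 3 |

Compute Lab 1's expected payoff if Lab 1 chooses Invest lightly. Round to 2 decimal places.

Take the expectation over Lab 2's research lead, weighting each type's action by its prior probability.
E[Invest lightly] = 0.4·3 + 0.4·4 + 0.2·4 = 1.2 + 1.6 + 0.8 = 3.6

3.60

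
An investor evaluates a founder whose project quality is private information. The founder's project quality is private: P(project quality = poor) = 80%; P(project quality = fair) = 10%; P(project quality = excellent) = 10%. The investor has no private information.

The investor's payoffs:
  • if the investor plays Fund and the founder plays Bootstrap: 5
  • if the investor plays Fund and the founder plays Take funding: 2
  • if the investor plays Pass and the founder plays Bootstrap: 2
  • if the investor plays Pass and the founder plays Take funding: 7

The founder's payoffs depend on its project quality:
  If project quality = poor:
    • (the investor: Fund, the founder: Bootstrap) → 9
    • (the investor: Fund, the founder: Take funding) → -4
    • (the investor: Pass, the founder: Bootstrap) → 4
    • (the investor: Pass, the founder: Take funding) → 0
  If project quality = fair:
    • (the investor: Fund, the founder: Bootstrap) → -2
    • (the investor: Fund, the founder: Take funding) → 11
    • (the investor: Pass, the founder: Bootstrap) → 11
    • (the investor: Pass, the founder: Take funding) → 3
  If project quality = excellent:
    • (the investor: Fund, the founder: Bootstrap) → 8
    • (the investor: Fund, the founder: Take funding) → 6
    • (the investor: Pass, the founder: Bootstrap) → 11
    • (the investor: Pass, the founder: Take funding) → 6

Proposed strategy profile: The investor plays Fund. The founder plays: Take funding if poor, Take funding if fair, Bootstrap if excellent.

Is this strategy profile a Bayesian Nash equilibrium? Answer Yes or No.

No

A profile is a BNE iff every type of every player is best-responding given beliefs about the other side.
The investor plays Fund: E[Fund] = 0.8·(2) + 0.1·(2) + 0.1·(5) = 2.3; E[Pass] = 6.5. Not best-responding. ✗
The founder (project quality poor), facing Fund: Bootstrap gives 9, Take funding gives -4. Proposed Take funding is not best — profitable deviation exists. ✗
The founder (project quality fair), facing Fund: Bootstrap gives -2, Take funding gives 11. Proposed Take funding is best. ✓
The founder (project quality excellent), facing Fund: Bootstrap gives 8, Take funding gives 6. Proposed Bootstrap is best. ✓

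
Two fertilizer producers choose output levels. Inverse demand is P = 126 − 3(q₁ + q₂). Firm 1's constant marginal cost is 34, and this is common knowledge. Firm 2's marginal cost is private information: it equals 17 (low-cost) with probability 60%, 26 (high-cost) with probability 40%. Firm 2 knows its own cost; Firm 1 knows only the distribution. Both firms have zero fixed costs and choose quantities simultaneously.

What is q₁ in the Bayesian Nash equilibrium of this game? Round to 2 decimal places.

Firm 2 with cost c maximizes (126 − 3(q₁+q₂) − c)·q₂, giving q₂(c) = (126 − c − 3q₁)/6.
E[c₂] = 0.6·17 + 0.4·26 = 20.6
Firm 1's FOC against E[q₂] yields q₁ = (126 − 2·34 + E[c₂])/9 = (126 − 68 + 20.6)/9 = 8.73333.

8.73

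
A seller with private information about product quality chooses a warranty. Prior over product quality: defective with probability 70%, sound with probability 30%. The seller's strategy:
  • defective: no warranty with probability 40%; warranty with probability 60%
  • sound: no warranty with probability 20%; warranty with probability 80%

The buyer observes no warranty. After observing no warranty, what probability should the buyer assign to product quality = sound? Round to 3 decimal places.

0.176

P(no warranty) = 0.7·0.4 + 0.3·0.2 = 0.34
P(sound | no warranty) = (0.3·0.2) / 0.34 = 0.06 / 0.34 = 0.176471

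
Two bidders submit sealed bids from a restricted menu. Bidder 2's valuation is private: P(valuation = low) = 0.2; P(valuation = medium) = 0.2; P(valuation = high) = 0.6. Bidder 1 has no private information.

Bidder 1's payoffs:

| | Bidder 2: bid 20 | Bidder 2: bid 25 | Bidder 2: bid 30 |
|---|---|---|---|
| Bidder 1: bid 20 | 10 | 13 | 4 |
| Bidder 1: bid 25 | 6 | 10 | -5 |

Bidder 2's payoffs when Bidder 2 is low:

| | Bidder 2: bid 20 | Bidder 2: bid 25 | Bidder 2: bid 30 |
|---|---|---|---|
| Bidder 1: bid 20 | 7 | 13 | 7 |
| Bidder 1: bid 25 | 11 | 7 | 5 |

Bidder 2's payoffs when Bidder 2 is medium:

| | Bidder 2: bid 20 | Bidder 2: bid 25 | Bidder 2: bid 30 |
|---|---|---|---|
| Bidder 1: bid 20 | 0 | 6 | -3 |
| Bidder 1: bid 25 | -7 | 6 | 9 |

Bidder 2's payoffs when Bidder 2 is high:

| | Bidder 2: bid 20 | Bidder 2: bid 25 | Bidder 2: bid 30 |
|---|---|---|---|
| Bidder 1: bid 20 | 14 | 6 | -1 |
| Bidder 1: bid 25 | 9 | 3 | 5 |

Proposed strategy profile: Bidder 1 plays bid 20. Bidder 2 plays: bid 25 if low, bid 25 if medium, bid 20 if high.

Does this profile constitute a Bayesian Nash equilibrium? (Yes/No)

A profile is a BNE iff every type of every player is best-responding given beliefs about the other side.
Bidder 1 plays bid 20: E[bid 20] = 0.2·(13) + 0.2·(13) + 0.6·(10) = 11.2; E[bid 25] = 7.6. Best-responding. ✓
Bidder 2 (valuation low), facing bid 20: bid 20 gives 7, bid 25 gives 13, bid 30 gives 7. Proposed bid 25 is best. ✓
Bidder 2 (valuation medium), facing bid 20: bid 20 gives 0, bid 25 gives 6, bid 30 gives -3. Proposed bid 25 is best. ✓
Bidder 2 (valuation high), facing bid 20: bid 20 gives 14, bid 25 gives 6, bid 30 gives -1. Proposed bid 20 is best. ✓

Yes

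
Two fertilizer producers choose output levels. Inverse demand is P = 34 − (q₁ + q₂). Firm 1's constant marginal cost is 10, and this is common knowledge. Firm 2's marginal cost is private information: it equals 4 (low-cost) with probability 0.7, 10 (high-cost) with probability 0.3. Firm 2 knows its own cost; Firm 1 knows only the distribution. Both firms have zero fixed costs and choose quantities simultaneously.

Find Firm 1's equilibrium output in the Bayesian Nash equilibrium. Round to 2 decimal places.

6.60

Firm 2 with cost c maximizes (34 − (q₁+q₂) − c)·q₂, giving q₂(c) = (34 − c − q₁)/2.
E[c₂] = 0.7·4 + 0.3·10 = 5.8
Firm 1's FOC against E[q₂] yields q₁ = (34 − 2·10 + E[c₂])/3 = (34 − 20 + 5.8)/3 = 6.6.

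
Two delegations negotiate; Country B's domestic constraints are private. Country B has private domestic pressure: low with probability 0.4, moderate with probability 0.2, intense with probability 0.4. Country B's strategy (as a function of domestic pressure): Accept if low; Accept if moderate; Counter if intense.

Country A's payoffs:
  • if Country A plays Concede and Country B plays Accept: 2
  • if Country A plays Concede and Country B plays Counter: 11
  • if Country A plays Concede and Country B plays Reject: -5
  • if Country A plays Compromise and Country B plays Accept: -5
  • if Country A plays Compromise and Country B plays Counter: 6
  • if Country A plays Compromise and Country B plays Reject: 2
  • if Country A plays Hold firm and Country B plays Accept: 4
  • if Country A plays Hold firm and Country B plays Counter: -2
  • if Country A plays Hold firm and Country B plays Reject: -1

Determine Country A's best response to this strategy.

Compute Country A's expected payoff for each action, taking the expectation over Country B's type.
E[Concede] = 0.4·(2) + 0.2·(2) + 0.4·(11) = 5.6
E[Compromise] = 0.4·(-5) + 0.2·(-5) + 0.4·(6) = -0.6
E[Hold firm] = 0.4·(4) + 0.2·(4) + 0.4·(-2) = 1.6
Best response: Concede (5.6 is the largest).

Concede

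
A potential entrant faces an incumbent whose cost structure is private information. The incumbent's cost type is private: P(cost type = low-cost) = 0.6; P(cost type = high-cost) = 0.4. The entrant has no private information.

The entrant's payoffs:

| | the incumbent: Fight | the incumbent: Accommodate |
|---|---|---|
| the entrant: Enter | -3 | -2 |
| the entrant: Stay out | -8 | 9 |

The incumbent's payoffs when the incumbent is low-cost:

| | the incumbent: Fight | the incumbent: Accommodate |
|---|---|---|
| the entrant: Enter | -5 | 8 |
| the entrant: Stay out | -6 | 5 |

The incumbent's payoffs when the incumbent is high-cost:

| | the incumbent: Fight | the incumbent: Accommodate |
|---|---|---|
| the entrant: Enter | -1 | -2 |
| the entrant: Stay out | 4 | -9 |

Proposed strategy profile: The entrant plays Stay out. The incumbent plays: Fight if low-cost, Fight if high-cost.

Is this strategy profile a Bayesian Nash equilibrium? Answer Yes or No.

The entrant plays Stay out: E[Stay out] = 0.6·(-8) + 0.4·(-8) = -8; E[Enter] = -3. Not best-responding. ✗
The incumbent (cost type low-cost), facing Stay out: Fight gives -6, Accommodate gives 5. Proposed Fight is not best — profitable deviation exists. ✗
The incumbent (cost type high-cost), facing Stay out: Fight gives 4, Accommodate gives -9. Proposed Fight is best. ✓

No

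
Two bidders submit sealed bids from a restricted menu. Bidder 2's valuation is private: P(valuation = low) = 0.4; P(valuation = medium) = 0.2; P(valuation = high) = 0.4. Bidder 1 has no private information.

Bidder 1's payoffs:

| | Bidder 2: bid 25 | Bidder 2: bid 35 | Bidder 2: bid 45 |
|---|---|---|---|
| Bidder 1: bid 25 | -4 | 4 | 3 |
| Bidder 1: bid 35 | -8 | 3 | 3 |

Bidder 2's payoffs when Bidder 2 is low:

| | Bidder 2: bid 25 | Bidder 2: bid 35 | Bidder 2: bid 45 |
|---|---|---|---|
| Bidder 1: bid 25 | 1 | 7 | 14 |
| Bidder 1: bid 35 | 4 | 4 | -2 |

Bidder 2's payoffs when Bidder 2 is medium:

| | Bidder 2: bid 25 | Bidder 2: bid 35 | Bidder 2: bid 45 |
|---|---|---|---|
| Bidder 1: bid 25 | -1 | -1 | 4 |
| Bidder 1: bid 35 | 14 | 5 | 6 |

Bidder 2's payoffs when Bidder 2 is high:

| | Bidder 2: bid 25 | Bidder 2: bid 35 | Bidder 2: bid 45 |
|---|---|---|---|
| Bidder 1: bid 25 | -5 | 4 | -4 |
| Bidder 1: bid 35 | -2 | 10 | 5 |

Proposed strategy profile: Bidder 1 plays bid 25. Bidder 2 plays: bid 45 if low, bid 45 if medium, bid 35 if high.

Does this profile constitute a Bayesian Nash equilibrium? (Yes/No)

Bidder 1 plays bid 25: E[bid 25] = 0.4·(3) + 0.2·(3) + 0.4·(4) = 3.4; E[bid 35] = 3. Best-responding. ✓
Bidder 2 (valuation low), facing bid 25: bid 25 gives 1, bid 35 gives 7, bid 45 gives 14. Proposed bid 45 is best. ✓
Bidder 2 (valuation medium), facing bid 25: bid 25 gives -1, bid 35 gives -1, bid 45 gives 4. Proposed bid 45 is best. ✓
Bidder 2 (valuation high), facing bid 25: bid 25 gives -5, bid 35 gives 4, bid 45 gives -4. Proposed bid 35 is best. ✓

Yes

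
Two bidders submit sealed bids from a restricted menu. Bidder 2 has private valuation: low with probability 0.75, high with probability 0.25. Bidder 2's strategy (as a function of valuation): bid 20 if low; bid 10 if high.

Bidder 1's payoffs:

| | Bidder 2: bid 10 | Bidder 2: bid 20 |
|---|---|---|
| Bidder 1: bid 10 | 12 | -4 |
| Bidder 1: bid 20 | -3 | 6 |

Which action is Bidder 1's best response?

bid 20

E[bid 10] = 0.75·(-4) + 0.25·(12) = 0
E[bid 20] = 0.75·(6) + 0.25·(-3) = 3.75
Best response: bid 20 (3.75 is the largest).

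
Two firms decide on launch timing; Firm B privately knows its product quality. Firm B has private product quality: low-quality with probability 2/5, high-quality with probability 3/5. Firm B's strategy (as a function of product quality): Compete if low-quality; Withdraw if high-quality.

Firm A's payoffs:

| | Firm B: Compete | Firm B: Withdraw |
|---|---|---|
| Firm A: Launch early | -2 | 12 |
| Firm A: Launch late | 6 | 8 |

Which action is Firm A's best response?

Launch late

Compute Firm A's expected payoff for each action, taking the expectation over Firm B's type.
E[Launch early] = 2/5·(-2) + 3/5·(12) = 32/5
E[Launch late] = 2/5·(6) + 3/5·(8) = 36/5
Best response: Launch late (36/5 is the largest).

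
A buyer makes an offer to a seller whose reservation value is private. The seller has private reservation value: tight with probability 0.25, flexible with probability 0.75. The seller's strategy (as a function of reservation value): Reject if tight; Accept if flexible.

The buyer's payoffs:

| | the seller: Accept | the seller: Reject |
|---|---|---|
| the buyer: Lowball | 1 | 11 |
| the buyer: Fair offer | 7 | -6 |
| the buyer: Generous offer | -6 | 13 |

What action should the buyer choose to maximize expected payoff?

Fair offer

E[Lowball] = 0.25·(11) + 0.75·(1) = 3.5
E[Fair offer] = 0.25·(-6) + 0.75·(7) = 3.75
E[Generous offer] = 0.25·(13) + 0.75·(-6) = -1.25
Best response: Fair offer (3.75 is the largest).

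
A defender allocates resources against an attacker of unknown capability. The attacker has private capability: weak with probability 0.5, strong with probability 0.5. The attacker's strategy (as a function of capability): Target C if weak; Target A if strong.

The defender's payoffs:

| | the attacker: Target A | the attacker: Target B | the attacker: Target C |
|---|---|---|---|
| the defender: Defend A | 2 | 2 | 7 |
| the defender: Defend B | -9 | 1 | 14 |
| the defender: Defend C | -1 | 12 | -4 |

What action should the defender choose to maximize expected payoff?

Defend A

Compute the defender's expected payoff for each action, taking the expectation over the attacker's type.
E[Defend A] = 0.5·(7) + 0.5·(2) = 4.5
E[Defend B] = 0.5·(14) + 0.5·(-9) = 2.5
E[Defend C] = 0.5·(-4) + 0.5·(-1) = -2.5
Best response: Defend A (4.5 is the largest).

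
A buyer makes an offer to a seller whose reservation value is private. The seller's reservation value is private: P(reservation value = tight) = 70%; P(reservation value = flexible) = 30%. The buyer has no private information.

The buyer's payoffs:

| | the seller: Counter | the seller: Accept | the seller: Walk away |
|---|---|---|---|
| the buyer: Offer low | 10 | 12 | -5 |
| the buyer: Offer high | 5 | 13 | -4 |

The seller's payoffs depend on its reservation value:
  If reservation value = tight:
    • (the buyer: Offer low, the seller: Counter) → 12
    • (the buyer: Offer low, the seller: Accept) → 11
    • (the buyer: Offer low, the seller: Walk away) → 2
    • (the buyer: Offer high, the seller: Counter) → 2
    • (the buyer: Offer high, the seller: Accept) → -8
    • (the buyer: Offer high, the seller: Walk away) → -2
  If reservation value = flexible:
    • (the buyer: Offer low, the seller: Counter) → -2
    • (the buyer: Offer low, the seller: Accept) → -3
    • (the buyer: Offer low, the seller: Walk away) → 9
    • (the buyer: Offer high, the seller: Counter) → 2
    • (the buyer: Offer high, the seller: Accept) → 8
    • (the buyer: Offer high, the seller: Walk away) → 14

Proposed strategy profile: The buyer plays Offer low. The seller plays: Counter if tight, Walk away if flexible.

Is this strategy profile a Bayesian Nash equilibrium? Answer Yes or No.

Yes

A profile is a BNE iff every type of every player is best-responding given beliefs about the other side.
The buyer plays Offer low: E[Offer low] = 0.7·(10) + 0.3·(-5) = 5.5; E[Offer high] = 2.3. Best-responding. ✓
The seller (reservation value tight), facing Offer low: Counter gives 12, Accept gives 11, Walk away gives 2. Proposed Counter is best. ✓
The seller (reservation value flexible), facing Offer low: Counter gives -2, Accept gives -3, Walk away gives 9. Proposed Walk away is best. ✓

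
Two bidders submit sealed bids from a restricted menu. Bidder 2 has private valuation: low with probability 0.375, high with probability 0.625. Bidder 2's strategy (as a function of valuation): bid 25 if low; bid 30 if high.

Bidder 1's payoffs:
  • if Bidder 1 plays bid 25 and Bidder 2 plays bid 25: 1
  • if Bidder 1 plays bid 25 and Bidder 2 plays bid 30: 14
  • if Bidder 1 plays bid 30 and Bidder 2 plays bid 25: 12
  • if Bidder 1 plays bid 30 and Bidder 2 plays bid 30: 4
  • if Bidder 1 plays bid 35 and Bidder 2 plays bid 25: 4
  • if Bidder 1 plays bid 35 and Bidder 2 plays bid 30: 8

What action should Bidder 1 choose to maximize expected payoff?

E[bid 25] = 0.375·(1) + 0.625·(14) = 9.125
E[bid 30] = 0.375·(12) + 0.625·(4) = 7
E[bid 35] = 0.375·(4) + 0.625·(8) = 6.5
Best response: bid 25 (9.125 is the largest).

bid 25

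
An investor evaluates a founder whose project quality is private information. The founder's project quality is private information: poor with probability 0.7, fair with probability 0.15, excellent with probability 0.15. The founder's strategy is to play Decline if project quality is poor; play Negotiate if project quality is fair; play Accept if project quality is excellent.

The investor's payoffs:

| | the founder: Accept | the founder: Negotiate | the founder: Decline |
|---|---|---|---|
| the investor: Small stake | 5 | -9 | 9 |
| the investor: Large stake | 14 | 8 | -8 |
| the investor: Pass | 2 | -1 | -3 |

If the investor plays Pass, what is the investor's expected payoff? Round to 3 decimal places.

-1.950

E[Pass] = 0.7·(-3) + 0.15·(-1) + 0.15·2 = (-2.1) + (-0.15) + 0.3 = -1.95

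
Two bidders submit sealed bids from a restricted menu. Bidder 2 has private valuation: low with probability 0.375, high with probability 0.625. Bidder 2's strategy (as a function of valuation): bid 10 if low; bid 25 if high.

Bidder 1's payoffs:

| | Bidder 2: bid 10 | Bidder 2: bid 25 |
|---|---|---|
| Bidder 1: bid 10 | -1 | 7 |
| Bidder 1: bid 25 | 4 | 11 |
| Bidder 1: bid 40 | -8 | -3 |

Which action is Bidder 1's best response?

E[bid 10] = 0.375·(-1) + 0.625·(7) = 4
E[bid 25] = 0.375·(4) + 0.625·(11) = 8.375
E[bid 40] = 0.375·(-8) + 0.625·(-3) = -4.875
Best response: bid 25 (8.375 is the largest).

bid 25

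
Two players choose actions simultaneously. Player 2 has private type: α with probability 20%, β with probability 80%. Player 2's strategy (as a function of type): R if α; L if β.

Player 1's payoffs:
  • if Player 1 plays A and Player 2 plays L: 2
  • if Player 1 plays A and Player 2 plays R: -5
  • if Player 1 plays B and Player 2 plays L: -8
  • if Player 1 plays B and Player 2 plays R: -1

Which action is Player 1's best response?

A

E[A] = 0.2·(-5) + 0.8·(2) = 0.6
E[B] = 0.2·(-1) + 0.8·(-8) = -6.6
Best response: A (0.6 is the largest).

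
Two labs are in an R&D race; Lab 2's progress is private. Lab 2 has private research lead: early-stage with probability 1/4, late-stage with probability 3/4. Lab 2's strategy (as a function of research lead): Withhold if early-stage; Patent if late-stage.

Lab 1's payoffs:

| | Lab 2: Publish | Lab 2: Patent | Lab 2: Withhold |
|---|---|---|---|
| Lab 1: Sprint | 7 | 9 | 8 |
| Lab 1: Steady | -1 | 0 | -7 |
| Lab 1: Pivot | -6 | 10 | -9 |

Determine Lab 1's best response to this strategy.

E[Sprint] = 1/4·(8) + 3/4·(9) = 35/4
E[Steady] = 1/4·(-7) + 3/4·(0) = -7/4
E[Pivot] = 1/4·(-9) + 3/4·(10) = 21/4
Best response: Sprint (35/4 is the largest).

Sprint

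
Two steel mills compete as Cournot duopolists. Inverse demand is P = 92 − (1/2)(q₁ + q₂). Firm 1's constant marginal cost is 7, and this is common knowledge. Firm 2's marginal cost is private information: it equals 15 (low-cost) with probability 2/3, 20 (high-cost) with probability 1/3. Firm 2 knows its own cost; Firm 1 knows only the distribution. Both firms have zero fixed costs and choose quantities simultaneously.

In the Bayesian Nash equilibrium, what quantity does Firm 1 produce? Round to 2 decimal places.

Each type of Firm 2 best-responds to q₁; Firm 1 best-responds to the expected q₂ over Firm 2's types.
Firm 2 with cost c maximizes (92 − (1/2)(q₁+q₂) − c)·q₂, giving q₂(c) = (92 − c − (1/2)q₁).
E[c₂] = 2/3·15 + 1/3·20 = 16.6667
Firm 1's FOC against E[q₂] yields q₁ = (92 − 2·7 + E[c₂])/(3/2) = (92 − 14 + 16.6667)/(3/2) = 63.1111.

63.11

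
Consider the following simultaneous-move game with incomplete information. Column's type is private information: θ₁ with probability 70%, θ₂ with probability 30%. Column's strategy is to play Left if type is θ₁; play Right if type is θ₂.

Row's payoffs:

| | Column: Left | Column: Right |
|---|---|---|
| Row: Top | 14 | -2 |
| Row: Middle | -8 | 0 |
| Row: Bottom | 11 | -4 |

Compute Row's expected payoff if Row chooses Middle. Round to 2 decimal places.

-5.60

E[Middle] = 0.7·(-8) + 0.3·0 = (-5.6) + 0 = -5.6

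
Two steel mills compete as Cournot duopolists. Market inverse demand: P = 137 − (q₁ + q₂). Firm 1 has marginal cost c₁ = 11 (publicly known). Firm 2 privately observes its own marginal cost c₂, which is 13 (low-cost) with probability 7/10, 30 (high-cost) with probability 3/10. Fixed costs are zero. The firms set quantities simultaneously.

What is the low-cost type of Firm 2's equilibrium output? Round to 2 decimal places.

Type-c best response for Firm 2: q₂(c) = (137 − c)/2 − q₁/2.
Firm 1 maximizes expected profit; its first-order condition is 137 − 2q₁ − E[q₂] − 11 = 0.
Substituting E[q₂] and solving: E[c₂] = 18.1, so q₁ = (137 − 2·11 + 18.1)/3 = 44.3667.
q₂(low-cost) = (137 − 13 − 44.3667)/2 = 39.8167.

39.82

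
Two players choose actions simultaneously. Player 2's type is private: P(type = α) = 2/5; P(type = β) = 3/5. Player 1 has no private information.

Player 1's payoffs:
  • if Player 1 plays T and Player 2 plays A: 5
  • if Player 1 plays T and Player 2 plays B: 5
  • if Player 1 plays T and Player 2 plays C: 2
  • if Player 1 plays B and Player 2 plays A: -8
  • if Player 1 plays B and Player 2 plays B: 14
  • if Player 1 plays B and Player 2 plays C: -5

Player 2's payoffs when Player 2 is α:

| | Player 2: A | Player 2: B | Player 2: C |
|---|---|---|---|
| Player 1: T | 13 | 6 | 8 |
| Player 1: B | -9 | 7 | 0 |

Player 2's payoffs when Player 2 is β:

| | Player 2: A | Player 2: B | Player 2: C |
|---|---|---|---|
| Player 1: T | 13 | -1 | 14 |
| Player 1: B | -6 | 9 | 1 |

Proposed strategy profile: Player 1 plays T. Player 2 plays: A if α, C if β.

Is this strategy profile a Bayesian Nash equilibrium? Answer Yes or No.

Player 1 plays T: E[T] = 2/5·(5) + 3/5·(2) = 16/5; E[B] = -31/5. Best-responding. ✓
Player 2 (type α), facing T: A gives 13, B gives 6, C gives 8. Proposed A is best. ✓
Player 2 (type β), facing T: A gives 13, B gives -1, C gives 14. Proposed C is best. ✓

Yes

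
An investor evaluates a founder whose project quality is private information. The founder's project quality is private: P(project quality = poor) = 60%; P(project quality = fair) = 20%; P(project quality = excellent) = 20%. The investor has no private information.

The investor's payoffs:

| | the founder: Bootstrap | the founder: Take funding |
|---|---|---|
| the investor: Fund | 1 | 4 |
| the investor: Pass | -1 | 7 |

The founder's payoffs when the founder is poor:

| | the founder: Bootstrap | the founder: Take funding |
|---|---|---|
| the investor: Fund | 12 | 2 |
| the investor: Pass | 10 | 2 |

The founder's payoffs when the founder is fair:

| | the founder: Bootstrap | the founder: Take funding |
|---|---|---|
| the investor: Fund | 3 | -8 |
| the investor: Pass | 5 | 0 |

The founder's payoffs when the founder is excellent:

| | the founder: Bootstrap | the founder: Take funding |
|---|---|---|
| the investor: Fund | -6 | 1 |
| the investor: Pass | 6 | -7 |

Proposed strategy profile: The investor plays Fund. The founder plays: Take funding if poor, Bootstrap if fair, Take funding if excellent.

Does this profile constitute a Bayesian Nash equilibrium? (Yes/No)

No

The investor plays Fund: E[Fund] = 0.6·(4) + 0.2·(1) + 0.2·(4) = 3.4; E[Pass] = 5.4. Not best-responding. ✗
The founder (project quality poor), facing Fund: Bootstrap gives 12, Take funding gives 2. Proposed Take funding is not best — profitable deviation exists. ✗
The founder (project quality fair), facing Fund: Bootstrap gives 3, Take funding gives -8. Proposed Bootstrap is best. ✓
The founder (project quality excellent), facing Fund: Bootstrap gives -6, Take funding gives 1. Proposed Take funding is best. ✓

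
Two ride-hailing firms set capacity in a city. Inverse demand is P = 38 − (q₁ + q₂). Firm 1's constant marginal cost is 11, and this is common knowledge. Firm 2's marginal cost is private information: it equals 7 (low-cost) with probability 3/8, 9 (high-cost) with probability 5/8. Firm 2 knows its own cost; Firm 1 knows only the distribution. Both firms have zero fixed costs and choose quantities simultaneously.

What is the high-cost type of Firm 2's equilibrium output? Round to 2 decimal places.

10.46

Type-c best response for Firm 2: q₂(c) = (38 − c)/2 − q₁/2.
Firm 1 maximizes expected profit; its first-order condition is 38 − 2q₁ − E[q₂] − 11 = 0.
Substituting E[q₂] and solving: E[c₂] = 8.25, so q₁ = (38 − 2·11 + 8.25)/3 = 8.08333.
q₂(high-cost) = (38 − 9 − 8.08333)/2 = 10.4583.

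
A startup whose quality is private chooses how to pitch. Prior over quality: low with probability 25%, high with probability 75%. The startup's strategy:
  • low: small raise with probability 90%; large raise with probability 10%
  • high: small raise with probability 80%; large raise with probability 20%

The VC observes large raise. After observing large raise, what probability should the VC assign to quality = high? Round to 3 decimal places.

P(large raise) = 0.25·0.1 + 0.75·0.2 = 0.175
P(high | large raise) = (0.75·0.2) / 0.175 = 0.15 / 0.175 = 0.857143

0.857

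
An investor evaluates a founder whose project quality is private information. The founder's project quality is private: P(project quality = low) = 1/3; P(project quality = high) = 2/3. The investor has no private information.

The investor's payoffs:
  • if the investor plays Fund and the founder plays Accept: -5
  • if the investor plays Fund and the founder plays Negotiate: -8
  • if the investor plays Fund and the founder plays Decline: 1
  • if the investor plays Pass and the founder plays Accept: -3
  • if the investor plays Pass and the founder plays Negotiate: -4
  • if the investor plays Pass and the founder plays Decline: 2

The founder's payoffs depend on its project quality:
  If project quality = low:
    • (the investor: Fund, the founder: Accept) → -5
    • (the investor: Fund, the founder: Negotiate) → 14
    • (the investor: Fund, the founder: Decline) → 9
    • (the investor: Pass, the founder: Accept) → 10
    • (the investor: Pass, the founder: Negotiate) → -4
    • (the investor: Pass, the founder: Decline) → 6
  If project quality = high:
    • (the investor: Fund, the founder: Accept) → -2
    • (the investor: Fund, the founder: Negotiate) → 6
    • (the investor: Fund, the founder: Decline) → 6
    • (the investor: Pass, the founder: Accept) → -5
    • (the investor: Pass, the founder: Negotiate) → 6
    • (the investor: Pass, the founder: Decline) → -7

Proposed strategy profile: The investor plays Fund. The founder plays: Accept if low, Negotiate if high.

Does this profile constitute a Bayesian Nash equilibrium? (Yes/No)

No

The investor plays Fund: E[Fund] = 1/3·(-5) + 2/3·(-8) = -7; E[Pass] = -11/3. Not best-responding. ✗
The founder (project quality low), facing Fund: Accept gives -5, Negotiate gives 14, Decline gives 9. Proposed Accept is not best — profitable deviation exists. ✗
The founder (project quality high), facing Fund: Accept gives -2, Negotiate gives 6, Decline gives 6. Proposed Negotiate is best. ✓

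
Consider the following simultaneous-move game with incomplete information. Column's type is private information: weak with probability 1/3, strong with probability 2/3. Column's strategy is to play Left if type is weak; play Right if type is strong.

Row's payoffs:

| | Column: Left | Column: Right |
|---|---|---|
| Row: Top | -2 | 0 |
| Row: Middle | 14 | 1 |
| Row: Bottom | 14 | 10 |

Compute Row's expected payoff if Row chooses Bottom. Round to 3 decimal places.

11.333

E[Bottom] = 1/3·14 + 2/3·10 = 14/3 + 20/3 = 34/3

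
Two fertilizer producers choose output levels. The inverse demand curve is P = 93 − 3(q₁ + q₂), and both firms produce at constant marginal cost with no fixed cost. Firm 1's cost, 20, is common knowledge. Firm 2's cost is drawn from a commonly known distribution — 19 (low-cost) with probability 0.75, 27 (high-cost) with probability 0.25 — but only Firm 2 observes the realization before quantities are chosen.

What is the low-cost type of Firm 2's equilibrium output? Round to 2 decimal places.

Type-c best response for Firm 2: q₂(c) = (93 − c)/6 − q₁/2.
Firm 1 maximizes expected profit; its first-order condition is 93 − 6q₁ − 3E[q₂] − 20 = 0.
Substituting E[q₂] and solving: E[c₂] = 21, so q₁ = (93 − 2·20 + 21)/9 = 8.22222.
q₂(low-cost) = (93 − 19 − 3·8.22222)/6 = 8.22222.

8.22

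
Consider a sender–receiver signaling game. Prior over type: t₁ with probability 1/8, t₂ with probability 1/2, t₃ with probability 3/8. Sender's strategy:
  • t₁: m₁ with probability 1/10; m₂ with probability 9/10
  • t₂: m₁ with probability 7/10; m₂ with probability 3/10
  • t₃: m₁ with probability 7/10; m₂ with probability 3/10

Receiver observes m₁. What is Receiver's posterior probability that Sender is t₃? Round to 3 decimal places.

P(m₁) = (1/8)·(1/10) + (1/2)·(7/10) + (3/8)·(7/10) = 5/8
P(t₃ | m₁) = ((3/8)·(7/10)) / (5/8) = (21/80) / (5/8) = 21/50

0.420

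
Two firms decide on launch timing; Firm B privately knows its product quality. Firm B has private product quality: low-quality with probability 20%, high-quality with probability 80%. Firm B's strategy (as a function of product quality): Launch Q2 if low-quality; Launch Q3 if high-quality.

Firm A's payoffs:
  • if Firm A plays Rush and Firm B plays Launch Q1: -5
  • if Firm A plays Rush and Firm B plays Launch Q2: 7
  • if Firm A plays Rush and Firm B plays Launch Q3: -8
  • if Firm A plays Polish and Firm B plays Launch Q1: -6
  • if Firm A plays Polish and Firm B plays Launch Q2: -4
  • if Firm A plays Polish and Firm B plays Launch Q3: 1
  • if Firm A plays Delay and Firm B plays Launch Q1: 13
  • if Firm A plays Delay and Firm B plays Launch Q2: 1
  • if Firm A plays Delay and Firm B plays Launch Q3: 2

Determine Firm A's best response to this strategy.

E[Rush] = 0.2·(7) + 0.8·(-8) = -5
E[Polish] = 0.2·(-4) + 0.8·(1) = 0
E[Delay] = 0.2·(1) + 0.8·(2) = 1.8
Best response: Delay (1.8 is the largest).

Delay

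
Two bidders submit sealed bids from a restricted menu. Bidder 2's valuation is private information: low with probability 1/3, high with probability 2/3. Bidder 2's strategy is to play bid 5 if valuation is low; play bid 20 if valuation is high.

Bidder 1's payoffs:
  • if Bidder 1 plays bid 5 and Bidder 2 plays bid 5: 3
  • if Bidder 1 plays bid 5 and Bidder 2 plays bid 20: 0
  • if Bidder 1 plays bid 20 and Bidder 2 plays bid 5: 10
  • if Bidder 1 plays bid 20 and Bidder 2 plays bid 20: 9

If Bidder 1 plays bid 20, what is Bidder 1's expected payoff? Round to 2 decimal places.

9.33

E[bid 20] = 1/3·10 + 2/3·9 = 10/3 + 6 = 28/3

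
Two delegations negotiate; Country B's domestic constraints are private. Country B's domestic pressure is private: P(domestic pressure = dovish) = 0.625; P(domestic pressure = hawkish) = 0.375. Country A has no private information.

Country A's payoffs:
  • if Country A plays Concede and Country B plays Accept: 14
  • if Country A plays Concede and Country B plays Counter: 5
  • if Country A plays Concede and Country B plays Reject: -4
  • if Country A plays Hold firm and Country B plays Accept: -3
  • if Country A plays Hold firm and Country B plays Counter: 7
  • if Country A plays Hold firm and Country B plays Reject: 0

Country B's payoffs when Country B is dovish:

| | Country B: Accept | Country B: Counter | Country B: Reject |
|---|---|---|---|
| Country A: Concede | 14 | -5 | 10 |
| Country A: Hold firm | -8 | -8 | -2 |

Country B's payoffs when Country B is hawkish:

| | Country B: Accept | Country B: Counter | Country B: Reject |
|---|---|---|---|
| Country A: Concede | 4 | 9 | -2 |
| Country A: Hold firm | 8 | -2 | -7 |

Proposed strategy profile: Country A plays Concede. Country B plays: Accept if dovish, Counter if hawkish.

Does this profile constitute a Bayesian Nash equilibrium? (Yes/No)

A profile is a BNE iff every type of every player is best-responding given beliefs about the other side.
Country A plays Concede: E[Concede] = 0.625·(14) + 0.375·(5) = 10.625; E[Hold firm] = 0.75. Best-responding. ✓
Country B (domestic pressure dovish), facing Concede: Accept gives 14, Counter gives -5, Reject gives 10. Proposed Accept is best. ✓
Country B (domestic pressure hawkish), facing Concede: Accept gives 4, Counter gives 9, Reject gives -2. Proposed Counter is best. ✓

Yes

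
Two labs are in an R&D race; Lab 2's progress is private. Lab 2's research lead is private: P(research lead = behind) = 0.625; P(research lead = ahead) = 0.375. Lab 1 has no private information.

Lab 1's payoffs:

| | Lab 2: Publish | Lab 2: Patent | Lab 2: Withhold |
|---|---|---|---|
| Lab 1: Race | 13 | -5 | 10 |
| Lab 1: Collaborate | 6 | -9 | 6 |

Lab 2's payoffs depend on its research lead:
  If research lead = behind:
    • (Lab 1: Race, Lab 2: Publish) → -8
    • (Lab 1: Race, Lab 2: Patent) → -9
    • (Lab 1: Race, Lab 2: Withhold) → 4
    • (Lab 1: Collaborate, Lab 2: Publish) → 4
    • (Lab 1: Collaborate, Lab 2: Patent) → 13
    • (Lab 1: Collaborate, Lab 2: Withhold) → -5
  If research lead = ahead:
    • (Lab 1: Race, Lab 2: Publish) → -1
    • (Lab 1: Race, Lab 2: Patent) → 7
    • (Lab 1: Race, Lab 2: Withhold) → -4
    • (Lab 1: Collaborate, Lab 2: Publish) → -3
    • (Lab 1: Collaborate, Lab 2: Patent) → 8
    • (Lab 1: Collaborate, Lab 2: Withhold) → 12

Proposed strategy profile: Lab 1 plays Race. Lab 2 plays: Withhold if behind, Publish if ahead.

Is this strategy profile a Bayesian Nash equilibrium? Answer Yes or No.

No

Lab 1 plays Race: E[Race] = 0.625·(10) + 0.375·(13) = 11.125; E[Collaborate] = 6. Best-responding. ✓
Lab 2 (research lead behind), facing Race: Publish gives -8, Patent gives -9, Withhold gives 4. Proposed Withhold is best. ✓
Lab 2 (research lead ahead), facing Race: Publish gives -1, Patent gives 7, Withhold gives -4. Proposed Publish is not best — profitable deviation exists. ✗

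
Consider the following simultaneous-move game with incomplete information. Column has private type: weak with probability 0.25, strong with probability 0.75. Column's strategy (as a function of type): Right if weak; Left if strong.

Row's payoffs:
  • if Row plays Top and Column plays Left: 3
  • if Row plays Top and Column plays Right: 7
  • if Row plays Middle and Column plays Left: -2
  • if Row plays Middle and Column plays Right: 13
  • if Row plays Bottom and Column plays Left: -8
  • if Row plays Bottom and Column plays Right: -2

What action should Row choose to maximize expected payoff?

E[Top] = 0.25·(7) + 0.75·(3) = 4
E[Middle] = 0.25·(13) + 0.75·(-2) = 1.75
E[Bottom] = 0.25·(-2) + 0.75·(-8) = -6.5
Best response: Top (4 is the largest).

Top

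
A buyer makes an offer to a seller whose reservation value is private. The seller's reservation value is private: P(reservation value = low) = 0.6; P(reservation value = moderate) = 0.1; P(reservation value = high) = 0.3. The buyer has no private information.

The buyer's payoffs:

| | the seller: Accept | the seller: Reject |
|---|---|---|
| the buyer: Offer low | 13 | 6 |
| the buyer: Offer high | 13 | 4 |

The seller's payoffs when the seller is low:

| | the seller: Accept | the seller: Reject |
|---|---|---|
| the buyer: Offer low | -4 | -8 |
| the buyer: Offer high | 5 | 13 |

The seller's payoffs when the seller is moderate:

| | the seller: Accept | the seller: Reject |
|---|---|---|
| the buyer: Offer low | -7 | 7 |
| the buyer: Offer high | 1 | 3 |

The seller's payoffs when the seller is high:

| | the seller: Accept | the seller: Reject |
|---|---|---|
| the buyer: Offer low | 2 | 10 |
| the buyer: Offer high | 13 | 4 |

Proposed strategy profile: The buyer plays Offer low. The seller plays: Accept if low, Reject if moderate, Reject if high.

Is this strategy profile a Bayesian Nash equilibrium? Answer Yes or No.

Yes

The buyer plays Offer low: E[Offer low] = 0.6·(13) + 0.1·(6) + 0.3·(6) = 10.2; E[Offer high] = 9.4. Best-responding. ✓
The seller (reservation value low), facing Offer low: Accept gives -4, Reject gives -8. Proposed Accept is best. ✓
The seller (reservation value moderate), facing Offer low: Accept gives -7, Reject gives 7. Proposed Reject is best. ✓
The seller (reservation value high), facing Offer low: Accept gives 2, Reject gives 10. Proposed Reject is best. ✓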